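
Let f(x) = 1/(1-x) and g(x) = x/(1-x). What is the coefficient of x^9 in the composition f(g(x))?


First simplify the composition: f(g(x)) = 1/(1 - x/(1-x)) = (1-x)/((1-x) - x) = (1-x)/(1-2x).
Now extract the coefficient. Write (1-x)/(1-2x) = 1/(1-2x) - x/(1-2x).
The coefficient of x^n in 1/(1-2x) is 2^n, and in x/(1-2x) is 2^(n-1) (for n >= 1).
So the coefficient of x^9 is 2^9 - 2^8 = 512 - 256 = 256.

256


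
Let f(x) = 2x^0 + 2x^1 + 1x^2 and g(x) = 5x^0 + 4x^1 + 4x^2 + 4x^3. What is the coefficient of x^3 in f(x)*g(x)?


Cauchy product at x^3:
2*4 + 2*4 + 1*4
= 20

20


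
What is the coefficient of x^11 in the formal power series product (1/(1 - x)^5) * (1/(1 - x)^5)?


Combine the factors: (1/(1 - x)^5) * (1/(1 - x)^5) = 1/(1 - x)^10.
Then use 1/(1 - x)^r = sum_{k>=0} C(k + r - 1, r - 1) x^k with r = 10 and k = 11:
C(20, 9) = 167960.

167960


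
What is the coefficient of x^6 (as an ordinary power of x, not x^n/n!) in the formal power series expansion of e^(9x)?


The exponential series is e^y = sum_{k>=0} y^k / k!. Substituting y = 9x gives
e^(9x) = sum_{k>=0} 9^k x^k / k!.
So the coefficient of x^n is a^n/n! with a = 9, n = 6:
9^6 / 6! = 531441/720 = 59049/80

59049/80


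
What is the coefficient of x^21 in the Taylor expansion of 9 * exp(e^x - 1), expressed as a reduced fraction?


exp(e^x - 1) = sum_{k>=0} Bell_k x^k / k!, where Bell_k is the k-th Bell number.
So the coefficient of x^21 is 9 * Bell_21 / 21!.
Computing: Bell_21 = 474869816156751 and 21! = 51090942171709440000, giving
9 * 474869816156751/51090942171709440000 = 158289938718917/1892257117470720000.

158289938718917/1892257117470720000


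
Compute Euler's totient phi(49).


phi(n) counts integers in [1, n] coprime to n. Using the multiplicative formula phi(n) = n * prod_{p | n} (1 - 1/p):
49 = 7^2, so
phi(49) = 49 * (1 - 1/7) = 42.

42


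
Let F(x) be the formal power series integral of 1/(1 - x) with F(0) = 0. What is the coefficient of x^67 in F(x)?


1/(1 - x) = sum_{k>=0} x^k. Integrating termwise and using F(0) = 0 gives
F(x) = sum_{k>=0} x^(k+1) / (k+1) = sum_{m>=1} x^m / m = -ln(1 - x).
So the coefficient of x^67 is 1/67 = 1/67.

1/67


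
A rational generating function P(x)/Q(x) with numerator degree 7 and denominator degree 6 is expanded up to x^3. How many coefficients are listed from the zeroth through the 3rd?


Expanding up to x^3 gives the coefficients for x^0, x^1, ..., x^3.
That is 3 + 1 = 4 coefficients in total.

4


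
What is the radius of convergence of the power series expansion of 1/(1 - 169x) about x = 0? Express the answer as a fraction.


Expanding 1/(1 - 169x) = sum_{k>=0} 169^k x^k, the series converges when |169x| < 1, i.e., |x| < 1/169.
So the radius of convergence is 1/169 = 1/169.

1/169


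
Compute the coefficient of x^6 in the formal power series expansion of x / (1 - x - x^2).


Let f(x) = sum_{k>=0} a_k x^k. Multiplying f(x) * (1 - x - x^2) = x and matching coefficients gives a_0 = 0, a_1 = 1, and a_k = a_{k-1} + a_{k-2} for k >= 2. These are the Fibonacci numbers F_k.
Iterating from F_0 = 0, F_1 = 1:
F_0=0, F_1=1, F_2=1, F_3=2, F_4=3, F_5=5, F_6=8
F_6 = 8.

8


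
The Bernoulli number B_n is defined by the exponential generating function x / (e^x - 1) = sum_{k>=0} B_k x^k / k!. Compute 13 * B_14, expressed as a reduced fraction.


Bernoulli numbers can also be computed recursively via B_0 = 1 and sum_{j=0}^{m} C(m+1, j) B_j = 0 for m >= 1. Odd-index Bernoulli numbers vanish for k >= 3.
Computing B_14 = 7/6, so 13 * B_14 = 13 * 7/6 = 91/6.

91/6


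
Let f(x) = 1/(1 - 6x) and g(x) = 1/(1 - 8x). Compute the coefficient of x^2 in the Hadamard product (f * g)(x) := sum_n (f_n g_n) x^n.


f has coefficients f_k = 6^k and g has coefficients g_k = 8^k, so the Hadamard product has coefficient (f*g)_k = 6^k * 8^k = 48^k.
For k = 2: 48^2 = 2304.

2304


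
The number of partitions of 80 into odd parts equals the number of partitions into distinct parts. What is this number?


Computing partitions of 80 into odd parts (1, 3, 5, ...):
Using the generating function prod_{k>=0} 1/(1-x^(2k+1)),
the count is 77312

77312


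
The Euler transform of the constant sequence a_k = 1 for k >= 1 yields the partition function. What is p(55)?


The Euler transform converts the sequence a_k = 1 into the number of integer partitions.
Using the recurrence or dynamic programming:
p(55) = 451276

451276


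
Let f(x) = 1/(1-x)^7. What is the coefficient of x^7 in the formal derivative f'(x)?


Differentiate: d/dx [ 1/(1-x)^r ] = r / (1-x)^(r+1).
Here r = 7, so f'(x) = 7 / (1-x)^8.
The expansion of 1/(1-x)^(r+1) has coefficient of x^n equal to C(n+r, r).
So the coefficient of x^7 in f'(x) is
7 * C(14, 7) = 7 * 3432 = 24024

24024


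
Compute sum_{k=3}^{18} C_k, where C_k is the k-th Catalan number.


C_3 through C_18: 5, 14, 42, 132, 429, 1430, 4862, 16796, 58786, 208012, 742900, 2674440, 9694845, 35357670, 129644790, 477638700
Sum = 5 + 14 + 42 + 132 + 429 + 1430 + 4862 + 16796 + 58786 + 208012 + 742900 + 2674440 + 9694845 + 35357670 + 129644790 + 477638700
= 656043853

656043853


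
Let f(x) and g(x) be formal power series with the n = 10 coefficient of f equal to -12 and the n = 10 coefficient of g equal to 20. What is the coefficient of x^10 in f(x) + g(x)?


Addition of formal power series is termwise.
The coefficient of x^10 in f + g = -12 + 20
= 8

8


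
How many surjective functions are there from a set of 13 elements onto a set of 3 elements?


By inclusion-exclusion on which target elements are missed, the number of surjections from an n-set onto a k-set is
surj(n, k) = sum_{j=0}^{k} (-1)^j C(k, j) (k - j)^n.
Equivalently surj(n, k) = k! * S(n, k), where S(n, k) is the Stirling number of the second kind.
For n = 13, k = 3:
S(13, 3) = 261625, so
surj = 3! * 261625 = 6 * 261625 = 1569750.

1569750


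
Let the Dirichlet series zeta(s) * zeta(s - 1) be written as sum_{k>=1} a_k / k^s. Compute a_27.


Convolution gives a_k = sum_{d | k} d * 1 = sum_{d | k} d = sigma(k), the sum of positive divisors of k.
For k = 27, the divisors are 1, 3, 9, 27, so
sigma(27) = 1 + 3 + 9 + 27 = 40.

40


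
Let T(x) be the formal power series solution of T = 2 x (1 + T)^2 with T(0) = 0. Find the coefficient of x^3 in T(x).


Apply the Lagrange inversion formula: if T = 2 x * phi(T) with phi(t) = (1 + t)^2, then [x^n] T = 2^n * (1/n) [t^(n-1)] phi(t)^n = 2^n * (1/n) [t^(n-1)] (1 + t)^(2n) = 2^n * (1/n) C(2n, n-1).
Using the identity C(2n, n-1) = C(2n, n) * n / (n+1), the unscaled factor equals C(2n, n) / (n+1) = C_n, the n-th Catalan number.
For n = 3: C_3 = C(6, 3) / 4 = 20/4 = 5.
With the 2^3 = 8 factor, the coefficient is 8 * 5 = 40.

40


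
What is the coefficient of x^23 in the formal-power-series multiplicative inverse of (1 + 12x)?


The inverse is 1/(1 + 12x). Apply the geometric identity 1/(1 - y) = sum_{k>=0} y^k with y = -12x:
1/(1 + 12x) = sum_{k>=0} (-12)^k x^k.
So the coefficient of x^23 is (-12)^23 = -6624737266949237011120128.

-6624737266949237011120128


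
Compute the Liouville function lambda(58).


The Liouville function is lambda(k) = (-1)^Omega(k), where Omega(k) counts the prime factors of k with multiplicity.
Factoring: 58 = 2 * 29, so Omega(58) = 2.
lambda(58) = (-1)^2 = 1.

1


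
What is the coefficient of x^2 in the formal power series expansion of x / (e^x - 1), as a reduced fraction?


The exponential generating function for Bernoulli numbers is
x / (e^x - 1) = sum_{k>=0} B_k x^k / k!.
So the coefficient of x^2 in x / (e^x - 1) is B_2 / 2!.
Computing: B_2 = 1/6, 2! = 2, giving
1/6 / 2 = 1/12.

1/12


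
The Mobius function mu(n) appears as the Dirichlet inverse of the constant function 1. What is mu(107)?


107 = 107 (all distinct primes).
mu(107) = (-1)^1 = -1

-1


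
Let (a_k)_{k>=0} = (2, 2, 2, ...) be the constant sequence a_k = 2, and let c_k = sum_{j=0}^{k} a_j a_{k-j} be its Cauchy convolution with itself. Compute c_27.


Since a_j = 2 for all j >= 0, the convolution sum becomes
c_k = sum_{j=0}^{k} 2 * 2 = 4 * (k + 1).
Equivalently, the generating function of (a_k) is 2/(1 - x) and its square is 4/(1 - x)^2 = sum_{k>=0} 4(k + 1) x^k.
For k = 27: 4 * 28 = 112.

112


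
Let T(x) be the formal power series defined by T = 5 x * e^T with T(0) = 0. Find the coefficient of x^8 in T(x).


Apply the Lagrange inversion formula: if T = 5 x * phi(T) with phi(t) = e^t, then
[x^n] T = 5^n * (1/n) [t^(n-1)] phi(t)^n = 5^n * (1/n) [t^(n-1)] e^(n t) = 5^n * (1/n) * n^(n-1) / (n-1)! = 5^n * n^(n-1) / n!.
When c = 1 this is the Cayley count of rooted labeled trees on n vertices, divided by n!.
For n = 8: 5^8 * 8^7 / 8! = 390625 * 2097152/40320 = 1280000000/63.

1280000000/63


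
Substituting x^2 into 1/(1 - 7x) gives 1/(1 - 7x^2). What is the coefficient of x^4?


The coefficient of x^(2m) in 1/(1 - 7x^2) is 7^m.
With n = 4 = 2*2, the coefficient is 7^2 = 49.

49


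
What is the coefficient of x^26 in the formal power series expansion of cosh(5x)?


The Maclaurin series is cosh(t) = sum_{m>=0} t^(2m) / (2m)!, so substituting t = 5x, only even powers of x are nonzero, with coefficient of x^(2m) equal to 5^(2m) / (2m)!.
For x^26 the coefficient is 5^26/26! = 1490116119384765625/403291461126605635584000000 = 95367431640625/25810653512102760677376.

95367431640625/25810653512102760677376


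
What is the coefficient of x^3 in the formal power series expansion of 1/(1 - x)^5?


The expansion 1/(1 - x)^r = sum_{k>=0} C(k + r - 1, r - 1) x^k follows from the multiset / negative-binomial theorem (or from repeated differentiation of the geometric series).
For r = 5 and k = 3:
C(7, 4) = 5040 / (24 * 6) = 35.

35


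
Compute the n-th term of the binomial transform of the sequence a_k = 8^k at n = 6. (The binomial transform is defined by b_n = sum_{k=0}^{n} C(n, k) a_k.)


With a_k = 8^k, b_n = sum_{k=0}^{n} C(n, k) 8^k = (1 + 8)^n by the binomial theorem.
For n = 6: (1 + 8)^6 = 9^6 = 531441.

531441


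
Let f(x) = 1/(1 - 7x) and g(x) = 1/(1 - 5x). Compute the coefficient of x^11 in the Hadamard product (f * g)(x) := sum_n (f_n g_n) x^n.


f has coefficients f_k = 7^k and g has coefficients g_k = 5^k, so the Hadamard product has coefficient (f*g)_k = 7^k * 5^k = 35^k.
For k = 11: 35^11 = 96549157373046875.

96549157373046875


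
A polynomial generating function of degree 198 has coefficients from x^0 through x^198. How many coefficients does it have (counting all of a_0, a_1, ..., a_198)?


A polynomial of degree 198 takes the form a_0 + a_1 x + ... + a_198 x^198.
The number of coefficients is 198 + 1 = 199.

199


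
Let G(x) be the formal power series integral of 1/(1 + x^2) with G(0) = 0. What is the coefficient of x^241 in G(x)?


1/(1 + x^2) = sum_{j>=0} (-1)^j x^(2j). Integrating termwise with G(0) = 0:
G(x) = sum_{j>=0} (-1)^j x^(2j+1) / (2j+1) = arctan(x).
Only odd powers are nonzero. For x^241 write 241 = 2*120 + 1, giving
(-1)^120 / 241 = 1/241 = 1/241.

1/241


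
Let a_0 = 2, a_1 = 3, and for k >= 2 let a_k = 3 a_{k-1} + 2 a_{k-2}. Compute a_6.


Iterating the recurrence forward:
a_0 = 2
a_1 = 3
a_2 = 3*3 + 2*2 = 13
a_3 = 3*13 + 2*3 = 45
a_4 = 3*45 + 2*13 = 161
a_5 = 3*161 + 2*45 = 573
a_6 = 3*573 + 2*161 = 2041
So a_6 = 2041.

2041


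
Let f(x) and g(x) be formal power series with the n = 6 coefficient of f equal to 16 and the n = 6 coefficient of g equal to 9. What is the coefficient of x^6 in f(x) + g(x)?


Addition of formal power series is termwise.
The coefficient of x^6 in f + g = 16 + 9
= 25

25


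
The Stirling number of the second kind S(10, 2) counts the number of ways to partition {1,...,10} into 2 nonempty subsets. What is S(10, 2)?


Using the explicit formula S(n,k) = (1/k!) sum_{j=0}^{k} (-1)^(k-j) C(k,j) j^n:
S(10, 2) = 511
Equivalently, S(n,k) is n! times the coefficient of x^n in the EGF (e^x - 1)^k / k!.

511


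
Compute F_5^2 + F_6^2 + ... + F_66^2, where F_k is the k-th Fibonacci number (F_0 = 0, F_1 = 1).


There is a standard identity sum_{k=0}^{N} F_k^2 = F_N * F_{N+1} (proved inductively from the telescoping relation F_k^2 = F_k F_{k+1} - F_{k-1} F_k). Then
sum_{k=5}^{66} F_k^2 = F_66 F_67 - F_4 F_5.
Computing: F_66 = 27777890035288, F_67 = 44945570212853, F_4 = 3, F_5 = 5.
Sum = 27777890035288 * 44945570212853 - 3 * 5 = 1248493106945946501841156649.

1248493106945946501841156649


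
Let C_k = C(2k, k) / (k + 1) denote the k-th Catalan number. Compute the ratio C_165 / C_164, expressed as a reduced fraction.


Using C_k = (2k)! / (k! (k+1)!), the ratio C_{k+1}/C_k simplifies to
C_{k+1}/C_k = [(2k+2)! / ((k+1)! (k+2)!)] * [k! (k+1)! / (2k)!]
 = (2k+2)(2k+1) / ((k+1)(k+2)) = 2(2k+1) / (k+2).
For k = 164: 2(2*164 + 1) / (164 + 2) = 658/166 = 329/83.

329/83


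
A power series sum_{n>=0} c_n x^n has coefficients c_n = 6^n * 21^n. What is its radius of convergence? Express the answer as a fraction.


By the root test (Cauchy-Hadamard), the radius is R = 1 / limsup_n |c_n|^(1/n).
Here |c_n|^(1/n) = (6^n * 21^n)^(1/n) = 6 * 21 = 126 for all n.
So R = 1/126 = 1/126.

1/126


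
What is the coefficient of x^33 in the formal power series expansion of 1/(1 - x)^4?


The negative binomial / multiset identity is
1/(1 - x)^r = sum_{k>=0} C(k + r - 1, r - 1) x^k.
Here r = 4 and k = 33, so the coefficient is
C(33 + 3, 3) = C(36, 3)
= 7140

7140


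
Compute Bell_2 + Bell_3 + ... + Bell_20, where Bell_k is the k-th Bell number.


Recall Bell_k counts set partitions of a k-set (with Bell_0 = 1 by convention).
Bell_2 through Bell_20: 2, 5, 15, 52, 203, 877, 4140, 21147, 115975, 678570, 4213597, 27644437, 190899322, 1382958545, 10480142147, 82864869804, 682076806159, 5832742205057, 51724158235372
Sum = 2 + 5 + 15 + 52 + 203 + 877 + 4140 + 21147 + 115975 + 678570 + 4213597 + 27644437 + 190899322 + 1382958545 + 10480142147 + 82864869804 + 682076806159 + 5832742205057 + 51724158235372 = 58333928795426.

58333928795426


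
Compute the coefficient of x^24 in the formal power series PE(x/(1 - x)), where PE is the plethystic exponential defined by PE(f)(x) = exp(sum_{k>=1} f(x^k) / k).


For f(x) = x/(1 - x) we have
sum_{k>=1} f(x^k) / k = sum_{k>=1} (1/k) * x^k / (1 - x^k) = sum_{k, m >= 1} x^(k m) / k,
which after exponentiating simplifies to
PE(x/(1 - x)) = prod_{k>=1} 1 / (1 - x^k).
This is the generating function for the partition function p(n), so the coefficient of x^24 is p(24).
Computing p(24) by dynamic programming over parts 1, 2, ..., 24: p(24) = 1575.

1575


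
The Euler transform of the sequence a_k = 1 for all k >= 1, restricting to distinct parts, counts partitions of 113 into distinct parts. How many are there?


Partitions of 113 into distinct parts can be computed via generating function.
Product (1+x)(1+x^2)(1+x^3)...
The coefficient of x^113 = 1274118

1274118


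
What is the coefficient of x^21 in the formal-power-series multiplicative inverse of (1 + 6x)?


The inverse is 1/(1 + 6x). Apply the geometric identity 1/(1 - y) = sum_{k>=0} y^k with y = -6x:
1/(1 + 6x) = sum_{k>=0} (-6)^k x^k.
So the coefficient of x^21 is (-6)^21 = -21936950640377856.

-21936950640377856


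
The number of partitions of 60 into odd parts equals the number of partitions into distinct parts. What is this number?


Computing partitions of 60 into odd parts (1, 3, 5, ...):
Using the generating function prod_{k>=0} 1/(1-x^(2k+1)),
the count is 10880

10880


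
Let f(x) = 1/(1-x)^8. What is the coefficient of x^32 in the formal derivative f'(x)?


Differentiate: d/dx [ 1/(1-x)^r ] = r / (1-x)^(r+1).
Here r = 8, so f'(x) = 8 / (1-x)^9.
The expansion of 1/(1-x)^(r+1) has coefficient of x^n equal to C(n+r, r).
So the coefficient of x^32 in f'(x) is
8 * C(40, 8) = 8 * 76904685 = 615237480

615237480


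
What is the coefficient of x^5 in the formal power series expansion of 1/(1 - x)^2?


The expansion 1/(1 - x)^r = sum_{k>=0} C(k + r - 1, r - 1) x^k follows from the multiset / negative-binomial theorem (or from repeated differentiation of the geometric series).
For r = 2 and k = 5:
C(6, 1) = 720 / (1 * 120) = 6.

6


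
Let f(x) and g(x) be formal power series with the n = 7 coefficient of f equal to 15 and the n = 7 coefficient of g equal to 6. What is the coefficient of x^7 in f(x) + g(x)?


Addition of formal power series is termwise.
The coefficient of x^7 in f + g = 15 + 6
= 21

21


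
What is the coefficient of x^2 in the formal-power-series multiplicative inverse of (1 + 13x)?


The inverse is 1/(1 + 13x). Apply the geometric identity 1/(1 - y) = sum_{k>=0} y^k with y = -13x:
1/(1 + 13x) = sum_{k>=0} (-13)^k x^k.
So the coefficient of x^2 is (-13)^2 = 169.

169


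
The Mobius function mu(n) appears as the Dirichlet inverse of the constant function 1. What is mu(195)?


195 = 3 * 5 * 13 (all distinct primes).
mu(195) = (-1)^3 = -1

-1


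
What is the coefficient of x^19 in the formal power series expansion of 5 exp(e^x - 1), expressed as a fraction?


exp(e^x - 1) is the exponential generating function for the Bell numbers Bell_k: exp(e^x - 1) = sum_{k>=0} Bell_k x^k / k!.
So the coefficient of x^19 in 5 exp(e^x - 1) is 5 Bell_19 / 19!.
Computing: Bell_19 = 5832742205057 and 19! = 121645100408832000, giving
5 * 5832742205057/121645100408832000 = 5832742205057/24329020081766400.

5832742205057/24329020081766400


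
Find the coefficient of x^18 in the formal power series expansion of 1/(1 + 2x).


Write 1/(1 + c x) = 1/(1 - (-c) x) and apply the geometric-series identity
1/(1 - y) = sum_{k>=0} y^k to get 1/(1 + c x) = sum_{k>=0} (-c)^k x^k.
So the coefficient of x^k is (-c)^k = (-1)^k * c^k.
Here c = 2 and k = 18:
(-2)^18 = 1 * 262144 = 262144

262144


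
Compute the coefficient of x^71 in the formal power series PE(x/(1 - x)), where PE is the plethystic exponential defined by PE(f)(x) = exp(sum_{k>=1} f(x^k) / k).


For f(x) = x/(1 - x) we have
sum_{k>=1} f(x^k) / k = sum_{k>=1} (1/k) * x^k / (1 - x^k) = sum_{k, m >= 1} x^(k m) / k,
which after exponentiating simplifies to
PE(x/(1 - x)) = prod_{k>=1} 1 / (1 - x^k).
This is the generating function for the partition function p(n), so the coefficient of x^71 is p(71).
Computing p(71) by dynamic programming over parts 1, 2, ..., 71: p(71) = 4697205.

4697205


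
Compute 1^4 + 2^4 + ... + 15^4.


This power sum has a closed form given by Faulhaber's formula
sum_{k=1}^{m} k^p = (1 / (p + 1)) * sum_{j=0}^{p} C(p + 1, j) B_j m^(p + 1 - j),
but for small m direct computation is fastest:
1 + 16 + 81 + 256 + 625 + 1296 + 2401 + 4096 + 6561 + 10000 + 14641 + 20736 + 28561 + 38416 + 50625 = 178312.

178312


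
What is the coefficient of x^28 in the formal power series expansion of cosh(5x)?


The Maclaurin series is cosh(t) = sum_{m>=0} t^(2m) / (2m)!, so substituting t = 5x, only even powers of x are nonzero, with coefficient of x^(2m) equal to 5^(2m) / (2m)!.
For x^28 the coefficient is 5^28/28! = 37252902984619140625/304888344611713860501504000000 = 2384185791015625/19512854055149687072096256.

2384185791015625/19512854055149687072096256


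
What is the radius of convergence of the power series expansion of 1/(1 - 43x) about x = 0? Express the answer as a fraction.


Expanding 1/(1 - 43x) = sum_{k>=0} 43^k x^k, the series converges when |43x| < 1, i.e., |x| < 1/43.
So the radius of convergence is 1/43 = 1/43.

1/43


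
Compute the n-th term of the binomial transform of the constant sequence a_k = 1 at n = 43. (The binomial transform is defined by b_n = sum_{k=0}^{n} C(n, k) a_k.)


With a_k = 1 for all k, b_n = sum_{k=0}^{n} C(n, k) = 2^n by the binomial theorem.
For n = 43: 2^43 = 8796093022208.

8796093022208


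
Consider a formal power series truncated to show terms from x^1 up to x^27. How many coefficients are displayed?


From x^1 to x^27 inclusive, the count is 27 - 1 + 1 = 27.

27


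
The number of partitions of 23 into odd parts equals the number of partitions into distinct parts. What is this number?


Computing partitions of 23 into odd parts (1, 3, 5, ...):
Using the generating function prod_{k>=0} 1/(1-x^(2k+1)),
the count is 104

104


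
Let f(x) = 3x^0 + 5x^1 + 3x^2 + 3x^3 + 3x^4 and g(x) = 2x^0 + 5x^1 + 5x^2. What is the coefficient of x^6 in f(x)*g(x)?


Cauchy product at x^6:
3*5
= 15

15


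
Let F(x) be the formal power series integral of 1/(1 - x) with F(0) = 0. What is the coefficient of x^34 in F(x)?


1/(1 - x) = sum_{k>=0} x^k. Integrating termwise and using F(0) = 0 gives
F(x) = sum_{k>=0} x^(k+1) / (k+1) = sum_{m>=1} x^m / m = -ln(1 - x).
So the coefficient of x^34 is 1/34 = 1/34.

1/34


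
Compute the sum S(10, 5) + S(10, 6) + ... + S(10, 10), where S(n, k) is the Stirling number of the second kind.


By definition, S(n, k) counts partitions of an n-set into exactly k nonempty blocks.
Computing row n = 10 for k = 5..10:
S(10, k): 42525, 22827, 5880, 750, 45, 1
Sum = 72028.

72028


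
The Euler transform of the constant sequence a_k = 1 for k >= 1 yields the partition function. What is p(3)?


The Euler transform converts the sequence a_k = 1 into the number of integer partitions.
Using the recurrence or dynamic programming:
p(3) = 3

3


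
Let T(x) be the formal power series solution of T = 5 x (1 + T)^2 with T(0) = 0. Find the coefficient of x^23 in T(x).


Apply the Lagrange inversion formula: if T = 5 x * phi(T) with phi(t) = (1 + t)^2, then [x^n] T = 5^n * (1/n) [t^(n-1)] phi(t)^n = 5^n * (1/n) [t^(n-1)] (1 + t)^(2n) = 5^n * (1/n) C(2n, n-1).
Using the identity C(2n, n-1) = C(2n, n) * n / (n+1), the unscaled factor equals C(2n, n) / (n+1) = C_n, the n-th Catalan number.
For n = 23: C_23 = C(46, 23) / 24 = 8233430727600/24 = 343059613650.
With the 5^23 = 11920928955078125 factor, the coefficient is 11920928955078125 * 343059613650 = 4089589281678199768066406250.

4089589281678199768066406250


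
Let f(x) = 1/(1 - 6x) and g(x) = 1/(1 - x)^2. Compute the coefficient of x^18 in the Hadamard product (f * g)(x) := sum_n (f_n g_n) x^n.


f has coefficients f_k = 6^k. For g = 1/(1 - x)^2 the coefficient is g_k = C(k + 1, 1) = k + 1. The Hadamard coefficient is (f * g)_k = 6^k * (k + 1).
For k = 18: 6^18 * 19 = 101559956668416 * 19 = 1929639176699904.

1929639176699904


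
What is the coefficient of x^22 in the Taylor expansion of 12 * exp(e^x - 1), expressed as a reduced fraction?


exp(e^x - 1) = sum_{k>=0} Bell_k x^k / k!, where Bell_k is the k-th Bell number.
So the coefficient of x^22 is 12 * Bell_22 / 22!.
Computing: Bell_22 = 4506715738447323 and 22! = 1124000727777607680000, giving
12 * 4506715738447323/1124000727777607680000 = 88366975263673/1836602496368640000.

88366975263673/1836602496368640000


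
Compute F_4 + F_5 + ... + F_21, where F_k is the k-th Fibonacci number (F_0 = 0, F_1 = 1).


Use the identity sum_{k=0}^{N} F_k = F_{N+2} - 1 (which follows from F_{k+2} - F_{k+1} = F_k). Then
sum_{k=4}^{21} F_k = (F_{23} - 1) - (F_{5} - 1) = F_{23} - F_{5}.
Computing: F_{23} = 28657, F_{5} = 5, so
Sum = 28657 - 5 = 28652.

28652


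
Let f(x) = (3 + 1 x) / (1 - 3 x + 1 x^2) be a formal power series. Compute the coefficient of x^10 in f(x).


Write f(x) = sum_{k>=0} a_k x^k. Multiplying both sides by 1 - 3 x + 1 x^2 gives
(1 - 3 x + 1 x^2) sum_{k>=0} a_k x^k = 3 + 1 x.
Matching coefficients:
 x^0: a_0 = 3
 x^1: a_1 - 3 a_0 = 1  =>  a_1 = 3*3 + 1 = 10
 x^k (k >= 2): a_k = 3 a_{k-1} - 1 a_{k-2}.
Iterating: a_2 = 27, a_3 = 71, a_4 = 186, a_5 = 487, a_6 = 1275, a_7 = 3338, a_8 = 8739, a_9 = 22879, a_10 = 59898.
So the coefficient of x^10 is 59898.

59898


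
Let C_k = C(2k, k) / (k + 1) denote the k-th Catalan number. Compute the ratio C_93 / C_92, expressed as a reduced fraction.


Using C_k = (2k)! / (k! (k+1)!), the ratio C_{k+1}/C_k simplifies to
C_{k+1}/C_k = [(2k+2)! / ((k+1)! (k+2)!)] * [k! (k+1)! / (2k)!]
 = (2k+2)(2k+1) / ((k+1)(k+2)) = 2(2k+1) / (k+2).
For k = 92: 2(2*92 + 1) / (92 + 2) = 370/94 = 185/47.

185/47


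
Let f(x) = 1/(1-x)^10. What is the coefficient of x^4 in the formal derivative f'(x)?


Differentiate: d/dx [ 1/(1-x)^r ] = r / (1-x)^(r+1).
Here r = 10, so f'(x) = 10 / (1-x)^11.
The expansion of 1/(1-x)^(r+1) has coefficient of x^n equal to C(n+r, r).
So the coefficient of x^4 in f'(x) is
10 * C(14, 10) = 10 * 1001 = 10010

10010


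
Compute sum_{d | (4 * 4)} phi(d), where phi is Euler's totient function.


First, 4 * 4 = 16. One classical identity is sum_{d | n} phi(d) = n (each k in [1, n] has a unique gcd with n, and among the k's with gcd(k, n) = n/d there are phi(d) of them). So the sum equals 16. We also verify directly:
Divisors of 16: 1, 2, 4, 8, 16.
phi values: 1, 1, 2, 4, 8.
Sum = 16.

16


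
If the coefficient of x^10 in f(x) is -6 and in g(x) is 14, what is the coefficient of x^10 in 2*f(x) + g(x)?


Scalar multiplication scales coefficients: 2 * -6 = -12.
Then add the g coefficient: -12 + 14
= 2

2


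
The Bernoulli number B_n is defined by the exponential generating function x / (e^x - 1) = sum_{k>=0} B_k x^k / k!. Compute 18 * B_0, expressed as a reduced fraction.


Bernoulli numbers can also be computed recursively via B_0 = 1 and sum_{j=0}^{m} C(m+1, j) B_j = 0 for m >= 1. Odd-index Bernoulli numbers vanish for k >= 3.
Computing B_0 = 1, so 18 * B_0 = 18 * 1 = 18.

18


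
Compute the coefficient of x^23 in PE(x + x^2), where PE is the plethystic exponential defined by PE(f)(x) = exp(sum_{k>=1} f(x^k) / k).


With f(x) = x + x^2, the exponent is sum_{k>=1} (x^k + x^(2k)) / k = -ln(1 - x) - ln(1 - x^2). Exponentiating:
PE(x + x^2) = 1 / ((1 - x)(1 - x^2)).
This is the generating function for partitions of n into parts of size 1 or 2. The number of 2's can be any j in 0..11, and the rest are 1's, so
[x^23] = floor(23/2) + 1 = 12.

12


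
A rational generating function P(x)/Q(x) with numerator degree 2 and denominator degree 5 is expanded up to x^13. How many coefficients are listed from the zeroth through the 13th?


Expanding up to x^13 gives the coefficients for x^0, x^1, ..., x^13.
That is 13 + 1 = 14 coefficients in total.

14


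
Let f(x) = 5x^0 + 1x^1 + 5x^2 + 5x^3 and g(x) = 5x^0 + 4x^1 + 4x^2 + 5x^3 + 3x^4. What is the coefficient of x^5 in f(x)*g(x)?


Cauchy product at x^5:
1*3 + 5*5 + 5*4
= 48

48


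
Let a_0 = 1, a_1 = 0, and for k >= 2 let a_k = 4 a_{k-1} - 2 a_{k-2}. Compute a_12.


Iterating the recurrence forward:
a_0 = 1
a_1 = 0
a_2 = 4*0 - 2*1 = -2
a_3 = 4*-2 - 2*0 = -8
a_4 = 4*-8 - 2*-2 = -28
a_5 = 4*-28 - 2*-8 = -96
a_6 = 4*-96 - 2*-28 = -328
a_7 = 4*-328 - 2*-96 = -1120
a_8 = 4*-1120 - 2*-328 = -3824
a_9 = 4*-3824 - 2*-1120 = -13056
a_10 = 4*-13056 - 2*-3824 = -44576
a_11 = 4*-44576 - 2*-13056 = -152192
a_12 = 4*-152192 - 2*-44576 = -519616
So a_12 = -519616.

-519616


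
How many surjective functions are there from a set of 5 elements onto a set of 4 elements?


By inclusion-exclusion on which target elements are missed, the number of surjections from an n-set onto a k-set is
surj(n, k) = sum_{j=0}^{k} (-1)^j C(k, j) (k - j)^n.
Equivalently surj(n, k) = k! * S(n, k), where S(n, k) is the Stirling number of the second kind.
For n = 5, k = 4:
S(5, 4) = 10, so
surj = 4! * 10 = 24 * 10 = 240.

240


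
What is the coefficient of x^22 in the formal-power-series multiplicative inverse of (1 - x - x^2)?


Let the inverse be f(x) = sum_{k>=0} a_k x^k. From f(x) * (1 - x - x^2) = 1 and matching coefficients:
 x^0: a_0 = 1.
 x^1: a_1 - a_0 = 0, so a_1 = 1.
 x^k (k >= 2): a_k - a_{k-1} - a_{k-2} = 0, i.e. a_k = a_{k-1} + a_{k-2}.
This is the Fibonacci-type recurrence shifted so that a_0 = a_1 = 1.
Iterating: a_0=1, a_1=1, a_2=2, a_3=3, a_4=5, a_5=8, a_6=13, a_7=21, a_8=34, a_9=55, ...
a_22 = 28657.

28657


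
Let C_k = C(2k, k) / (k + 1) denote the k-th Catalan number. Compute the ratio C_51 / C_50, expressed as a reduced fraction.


Using C_k = (2k)! / (k! (k+1)!), the ratio C_{k+1}/C_k simplifies to
C_{k+1}/C_k = [(2k+2)! / ((k+1)! (k+2)!)] * [k! (k+1)! / (2k)!]
 = (2k+2)(2k+1) / ((k+1)(k+2)) = 2(2k+1) / (k+2).
For k = 50: 2(2*50 + 1) / (50 + 2) = 202/52 = 101/26.

101/26


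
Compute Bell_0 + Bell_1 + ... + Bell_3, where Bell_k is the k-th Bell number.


Recall Bell_k counts set partitions of a k-set (with Bell_0 = 1 by convention).
Bell_0 through Bell_3: 1, 1, 2, 5
Sum = 1 + 1 + 2 + 5 = 9.

9


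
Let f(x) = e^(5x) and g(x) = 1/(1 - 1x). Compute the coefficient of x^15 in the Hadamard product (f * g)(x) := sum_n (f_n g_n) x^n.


Expanding: f_k = 5^k/k! (from e^(5x)) and g_k = 1^k (from 1/(1 - 1x)). So the Hadamard coefficient (f * g)_k = 5^k 1^k / k! = (5)^k / k!.
For k = 15: 5^15/15! = 30517578125/1307674368000 = 244140625/10461394944.

244140625/10461394944


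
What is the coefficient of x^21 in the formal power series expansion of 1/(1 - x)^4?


The negative binomial / multiset identity is
1/(1 - x)^r = sum_{k>=0} C(k + r - 1, r - 1) x^k.
Here r = 4 and k = 21, so the coefficient is
C(21 + 3, 3) = C(24, 3)
= 2024

2024


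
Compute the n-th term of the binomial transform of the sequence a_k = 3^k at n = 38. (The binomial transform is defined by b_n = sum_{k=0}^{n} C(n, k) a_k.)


With a_k = 3^k, b_n = sum_{k=0}^{n} C(n, k) 3^k = (1 + 3)^n by the binomial theorem.
For n = 38: (1 + 3)^38 = 4^38 = 75557863725914323419136.

75557863725914323419136


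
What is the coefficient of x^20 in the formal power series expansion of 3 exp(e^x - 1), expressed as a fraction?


exp(e^x - 1) is the exponential generating function for the Bell numbers Bell_k: exp(e^x - 1) = sum_{k>=0} Bell_k x^k / k!.
So the coefficient of x^20 in 3 exp(e^x - 1) is 3 Bell_20 / 20!.
Computing: Bell_20 = 51724158235372 and 20! = 2432902008176640000, giving
3 * 51724158235372/2432902008176640000 = 263898766507/4137588449280000.

263898766507/4137588449280000


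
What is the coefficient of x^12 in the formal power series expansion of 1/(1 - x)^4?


The expansion 1/(1 - x)^r = sum_{k>=0} C(k + r - 1, r - 1) x^k follows from the multiset / negative-binomial theorem (or from repeated differentiation of the geometric series).
For r = 4 and k = 12:
C(15, 3) = 1307674368000 / (6 * 479001600) = 455.

455


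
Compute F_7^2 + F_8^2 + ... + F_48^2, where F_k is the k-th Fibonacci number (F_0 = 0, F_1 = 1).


There is a standard identity sum_{k=0}^{N} F_k^2 = F_N * F_{N+1} (proved inductively from the telescoping relation F_k^2 = F_k F_{k+1} - F_{k-1} F_k). Then
sum_{k=7}^{48} F_k^2 = F_48 F_49 - F_6 F_7.
Computing: F_48 = 4807526976, F_49 = 7778742049, F_6 = 8, F_7 = 13.
Sum = 4807526976 * 7778742049 - 8 * 13 = 37396512239913013720.

37396512239913013720


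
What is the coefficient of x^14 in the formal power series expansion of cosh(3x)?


The Maclaurin series is cosh(t) = sum_{m>=0} t^(2m) / (2m)!, so substituting t = 3x, only even powers of x are nonzero, with coefficient of x^(2m) equal to 3^(2m) / (2m)!.
For x^14 the coefficient is 3^14/14! = 4782969/87178291200 = 19683/358758400.

19683/358758400


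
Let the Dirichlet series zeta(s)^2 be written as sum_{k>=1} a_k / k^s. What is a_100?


The Dirichlet convolution of the constant function 1 with itself gives (1 * 1)(k) = sum_{d | k} 1 = d(k), the number of positive divisors of k.
Since zeta(s) = sum_{k>=1} 1/k^s, we have zeta(s)^2 = sum_{k>=1} d(k)/k^s, so a_k = d(k).
For k = 100: the divisors are 1, 2, 4, 5, 10, 20, 25, 50, 100.
Count = 9.

9


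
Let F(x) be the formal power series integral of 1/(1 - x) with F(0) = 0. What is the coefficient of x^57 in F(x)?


1/(1 - x) = sum_{k>=0} x^k. Integrating termwise and using F(0) = 0 gives
F(x) = sum_{k>=0} x^(k+1) / (k+1) = sum_{m>=1} x^m / m = -ln(1 - x).
So the coefficient of x^57 is 1/57 = 1/57.

1/57


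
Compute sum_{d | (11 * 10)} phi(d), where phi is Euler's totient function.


First, 11 * 10 = 110. One classical identity is sum_{d | n} phi(d) = n (each k in [1, n] has a unique gcd with n, and among the k's with gcd(k, n) = n/d there are phi(d) of them). So the sum equals 110. We also verify directly:
Divisors of 110: 1, 2, 5, 10, 11, 22, 55, 110.
phi values: 1, 1, 4, 4, 10, 10, 40, 40.
Sum = 110.

110


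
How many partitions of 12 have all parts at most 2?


Using the generating function (1-x)^(-1)(1-x^2)^(-1),
the coefficient of x^12 counts these restricted partitions.
Result = 7

7


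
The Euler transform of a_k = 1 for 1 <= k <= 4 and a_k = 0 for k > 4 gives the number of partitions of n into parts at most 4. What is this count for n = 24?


Partitions of 24 into parts at most 4:
Using generating function (1-x)^(-1)(1-x^2)^(-1)...(1-x^4)^(-1),
the coefficient of x^24 = 169

169


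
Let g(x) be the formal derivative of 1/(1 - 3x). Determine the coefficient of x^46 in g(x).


Differentiate termwise: d/dx sum_{k>=0} 3^k x^k = sum_{k>=1} k 3^k x^(k-1) = sum_{j>=0} (j+1) 3^(j+1) x^j.
Equivalently, d/dx [1/(1 - 3x)] = 3/(1 - 3x)^2.
For j = 46: 47 * 3^47 = 47 * 26588814358957503287787 = 1249674274871002654525989.

1249674274871002654525989


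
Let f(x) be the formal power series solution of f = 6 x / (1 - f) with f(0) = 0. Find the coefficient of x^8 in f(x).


Apply Lagrange inversion: f = 6 x * phi(f) with phi(t) = 1/(1 - t), so
[x^n] f = 6^n * (1/n) [t^(n-1)] phi(t)^n = 6^n * (1/n) [t^(n-1)] (1 - t)^(-n) = 6^n * (1/n) C(2n - 2, n - 1) = 6^n * C_{n-1}.
For n = 8: C_7 = C(14, 7) / 8 = 3432/8 = 429.
With the 6^8 = 1679616 factor, the coefficient is 1679616 * 429 = 720555264.

720555264


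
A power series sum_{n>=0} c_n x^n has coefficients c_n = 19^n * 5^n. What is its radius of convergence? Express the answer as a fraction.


By the root test (Cauchy-Hadamard), the radius is R = 1 / limsup_n |c_n|^(1/n).
Here |c_n|^(1/n) = (19^n * 5^n)^(1/n) = 19 * 5 = 95 for all n.
So R = 1/95 = 1/95.

1/95


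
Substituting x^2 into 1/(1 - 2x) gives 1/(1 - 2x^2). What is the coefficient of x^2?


The coefficient of x^(2m) in 1/(1 - 2x^2) is 2^m.
With n = 2 = 2*1, the coefficient is 2^1 = 2.

2


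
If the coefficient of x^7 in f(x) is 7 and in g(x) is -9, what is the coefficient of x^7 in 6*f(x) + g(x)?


Scalar multiplication scales coefficients: 6 * 7 = 42.
Then add the g coefficient: 42 + -9
= 33

33


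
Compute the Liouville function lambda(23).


The Liouville function is lambda(k) = (-1)^Omega(k), where Omega(k) counts the prime factors of k with multiplicity.
Factoring: 23 = 23, so Omega(23) = 1.
lambda(23) = (-1)^1 = -1.

-1


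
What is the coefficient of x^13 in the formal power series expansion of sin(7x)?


The Maclaurin series is sin(t) = sum_{k>=0} (-1)^k t^(2k+1) / (2k+1)!, so substituting t = 7x, only odd powers of x are nonzero, with coefficient of x^(2k+1) equal to (-1)^k 7^(2k+1) / (2k+1)!.
Write 13 = 2*6 + 1, giving the coefficient (-1)^6 * 7^13 / 13! = 96889010407/6227020800 = 13841287201/889574400.

13841287201/889574400


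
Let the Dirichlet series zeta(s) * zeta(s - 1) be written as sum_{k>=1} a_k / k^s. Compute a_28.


Convolution gives a_k = sum_{d | k} d * 1 = sum_{d | k} d = sigma(k), the sum of positive divisors of k.
For k = 28, the divisors are 1, 2, 4, 7, 14, 28, so
sigma(28) = 1 + 2 + 4 + 7 + 14 + 28 = 56.

56


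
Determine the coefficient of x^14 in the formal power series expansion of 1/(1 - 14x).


The geometric series identity gives 1/(1 - c x) = sum_{k>=0} c^k x^k, so the coefficient of x^k is c^k.
Here c = 14 and k = 14.
Computing: 14^14 = 11112006825558016

11112006825558016


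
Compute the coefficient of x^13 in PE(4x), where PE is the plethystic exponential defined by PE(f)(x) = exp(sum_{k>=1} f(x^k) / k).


With f(x) = 4x, the exponent is sum_{k>=1} 4 x^k / k = 4 * (-ln(1 - x)). Exponentiating:
PE(4x) = exp(-4 ln(1 - x)) = 1/(1 - x)^4.
By the negative binomial expansion, [x^n] 1/(1 - x)^4 = C(n + 3, 3).
For n = 13: C(16, 3) = 560.

560


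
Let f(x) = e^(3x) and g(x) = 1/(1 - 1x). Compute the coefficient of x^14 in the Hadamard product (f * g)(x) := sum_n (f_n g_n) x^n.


Expanding: f_k = 3^k/k! (from e^(3x)) and g_k = 1^k (from 1/(1 - 1x)). So the Hadamard coefficient (f * g)_k = 3^k 1^k / k! = (3)^k / k!.
For k = 14: 3^14/14! = 4782969/87178291200 = 19683/358758400.

19683/358758400


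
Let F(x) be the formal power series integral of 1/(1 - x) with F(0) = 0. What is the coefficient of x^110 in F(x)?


1/(1 - x) = sum_{k>=0} x^k. Integrating termwise and using F(0) = 0 gives
F(x) = sum_{k>=0} x^(k+1) / (k+1) = sum_{m>=1} x^m / m = -ln(1 - x).
So the coefficient of x^110 is 1/110 = 1/110.

1/110


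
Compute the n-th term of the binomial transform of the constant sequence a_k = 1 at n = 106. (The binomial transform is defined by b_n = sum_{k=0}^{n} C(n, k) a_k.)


With a_k = 1 for all k, b_n = sum_{k=0}^{n} C(n, k) = 2^n by the binomial theorem.
For n = 106: 2^106 = 81129638414606681695789005144064.

81129638414606681695789005144064


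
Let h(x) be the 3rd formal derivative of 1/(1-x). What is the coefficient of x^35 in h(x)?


Differentiating 3 times: d^3/dx^3 [1/(1-x)] = 3!/(1-x)^4.
The expansion 1/(1-x)^4 = sum_{k>=0} C(k+3, 3) x^k, so the coefficient of x^n in 3!/(1-x)^4 is 3! * C(n+3, 3).
For n = 35: 6 * C(38, 3) = 6 * 8436 = 50616

50616


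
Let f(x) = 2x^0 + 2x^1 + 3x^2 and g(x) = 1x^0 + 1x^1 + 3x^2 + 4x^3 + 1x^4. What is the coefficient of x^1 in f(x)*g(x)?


Cauchy product at x^1:
2*1 + 2*1
= 4

4


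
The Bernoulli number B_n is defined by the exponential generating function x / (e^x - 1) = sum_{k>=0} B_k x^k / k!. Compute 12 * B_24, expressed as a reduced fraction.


Bernoulli numbers can also be computed recursively via B_0 = 1 and sum_{j=0}^{m} C(m+1, j) B_j = 0 for m >= 1. Odd-index Bernoulli numbers vanish for k >= 3.
Computing B_24 = -236364091/2730, so 12 * B_24 = 12 * -236364091/2730 = -472728182/455.

-472728182/455


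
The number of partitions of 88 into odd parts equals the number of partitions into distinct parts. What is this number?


Computing partitions of 88 into odd parts (1, 3, 5, ...):
Using the generating function prod_{k>=0} 1/(1-x^(2k+1)),
the count is 159046

159046


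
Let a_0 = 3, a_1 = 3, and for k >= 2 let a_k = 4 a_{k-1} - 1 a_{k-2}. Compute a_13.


Iterating the recurrence forward:
a_0 = 3
a_1 = 3
a_2 = 4*3 - 1*3 = 9
a_3 = 4*9 - 1*3 = 33
a_4 = 4*33 - 1*9 = 123
a_5 = 4*123 - 1*33 = 459
a_6 = 4*459 - 1*123 = 1713
a_7 = 4*1713 - 1*459 = 6393
a_8 = 4*6393 - 1*1713 = 23859
a_9 = 4*23859 - 1*6393 = 89043
a_10 = 4*89043 - 1*23859 = 332313
a_11 = 4*332313 - 1*89043 = 1240209
a_12 = 4*1240209 - 1*332313 = 4628523
a_13 = 4*4628523 - 1*1240209 = 17273883
So a_13 = 17273883.

17273883


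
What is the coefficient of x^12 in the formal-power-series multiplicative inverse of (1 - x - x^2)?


Let the inverse be f(x) = sum_{k>=0} a_k x^k. From f(x) * (1 - x - x^2) = 1 and matching coefficients:
 x^0: a_0 = 1.
 x^1: a_1 - a_0 = 0, so a_1 = 1.
 x^k (k >= 2): a_k - a_{k-1} - a_{k-2} = 0, i.e. a_k = a_{k-1} + a_{k-2}.
This is the Fibonacci-type recurrence shifted so that a_0 = a_1 = 1.
Iterating: a_0=1, a_1=1, a_2=2, a_3=3, a_4=5, a_5=8, a_6=13, a_7=21, a_8=34, a_9=55, ...
a_12 = 233.

233


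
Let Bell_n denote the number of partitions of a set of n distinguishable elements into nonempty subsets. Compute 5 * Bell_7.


Bell_7 can be computed from the Bell triangle or from Dobinski's identity Bell_n = (1/e) * sum_{k>=0} k^n / k!.
Computing Bell_7 = 877.
Then 5 * 877 = 4385.

4385


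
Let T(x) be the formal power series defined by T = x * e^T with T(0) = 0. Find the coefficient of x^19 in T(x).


Apply the Lagrange inversion formula: if T = x * phi(T) with phi(t) = e^t, then
[x^n] T = (1/n) [t^(n-1)] phi(t)^n = (1/n) [t^(n-1)] e^(n t) = (1/n) * n^(n-1) / (n-1)! = n^(n-1) / n!.
When c = 1 this is the Cayley count of rooted labeled trees on n vertices, divided by n!.
For n = 19: 19^18 / 19! = 104127350297911241532841/121645100408832000 = 5480386857784802185939/6402373705728000.

5480386857784802185939/6402373705728000


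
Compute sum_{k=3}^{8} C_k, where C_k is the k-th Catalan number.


C_3 through C_8: 5, 14, 42, 132, 429, 1430
Sum = 5 + 14 + 42 + 132 + 429 + 1430
= 2052

2052
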